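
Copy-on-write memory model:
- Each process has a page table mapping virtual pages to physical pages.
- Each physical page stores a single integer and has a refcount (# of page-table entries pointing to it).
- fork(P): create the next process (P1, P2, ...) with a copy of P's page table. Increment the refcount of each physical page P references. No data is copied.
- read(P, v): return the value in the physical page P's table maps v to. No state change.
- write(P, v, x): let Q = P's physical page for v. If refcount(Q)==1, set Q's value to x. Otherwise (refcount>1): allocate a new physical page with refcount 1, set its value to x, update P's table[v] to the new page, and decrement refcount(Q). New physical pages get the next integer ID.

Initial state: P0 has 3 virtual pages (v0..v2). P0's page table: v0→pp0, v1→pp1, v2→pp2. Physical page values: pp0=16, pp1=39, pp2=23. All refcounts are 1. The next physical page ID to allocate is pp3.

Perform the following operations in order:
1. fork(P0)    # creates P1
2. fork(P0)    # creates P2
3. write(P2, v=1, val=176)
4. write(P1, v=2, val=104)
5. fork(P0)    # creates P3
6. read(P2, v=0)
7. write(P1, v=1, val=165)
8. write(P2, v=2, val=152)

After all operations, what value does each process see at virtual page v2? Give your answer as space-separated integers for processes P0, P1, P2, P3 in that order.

Op 1: fork(P0) -> P1. 3 ppages; refcounts: pp0:2 pp1:2 pp2:2
Op 2: fork(P0) -> P2. 3 ppages; refcounts: pp0:3 pp1:3 pp2:3
Op 3: write(P2, v1, 176). refcount(pp1)=3>1 -> COPY to pp3. 4 ppages; refcounts: pp0:3 pp1:2 pp2:3 pp3:1
Op 4: write(P1, v2, 104). refcount(pp2)=3>1 -> COPY to pp4. 5 ppages; refcounts: pp0:3 pp1:2 pp2:2 pp3:1 pp4:1
Op 5: fork(P0) -> P3. 5 ppages; refcounts: pp0:4 pp1:3 pp2:3 pp3:1 pp4:1
Op 6: read(P2, v0) -> 16. No state change.
Op 7: write(P1, v1, 165). refcount(pp1)=3>1 -> COPY to pp5. 6 ppages; refcounts: pp0:4 pp1:2 pp2:3 pp3:1 pp4:1 pp5:1
Op 8: write(P2, v2, 152). refcount(pp2)=3>1 -> COPY to pp6. 7 ppages; refcounts: pp0:4 pp1:2 pp2:2 pp3:1 pp4:1 pp5:1 pp6:1
P0: v2 -> pp2 = 23
P1: v2 -> pp4 = 104
P2: v2 -> pp6 = 152
P3: v2 -> pp2 = 23

Answer: 23 104 152 23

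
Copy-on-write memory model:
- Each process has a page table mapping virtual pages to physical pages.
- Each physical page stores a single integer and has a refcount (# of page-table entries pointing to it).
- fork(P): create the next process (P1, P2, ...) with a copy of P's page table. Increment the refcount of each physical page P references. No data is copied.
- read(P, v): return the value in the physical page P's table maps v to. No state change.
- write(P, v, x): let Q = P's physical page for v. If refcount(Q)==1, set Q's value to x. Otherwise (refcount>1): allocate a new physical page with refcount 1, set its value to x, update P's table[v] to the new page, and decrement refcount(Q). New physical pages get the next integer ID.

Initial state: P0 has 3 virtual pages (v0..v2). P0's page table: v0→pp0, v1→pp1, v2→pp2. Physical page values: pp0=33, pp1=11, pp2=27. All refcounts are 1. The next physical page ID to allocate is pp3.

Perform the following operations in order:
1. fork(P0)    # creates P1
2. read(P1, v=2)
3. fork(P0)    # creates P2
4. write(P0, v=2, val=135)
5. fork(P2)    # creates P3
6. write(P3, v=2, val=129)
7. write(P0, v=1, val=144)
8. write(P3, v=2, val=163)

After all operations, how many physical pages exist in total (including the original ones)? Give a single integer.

Answer: 6

Derivation:
Op 1: fork(P0) -> P1. 3 ppages; refcounts: pp0:2 pp1:2 pp2:2
Op 2: read(P1, v2) -> 27. No state change.
Op 3: fork(P0) -> P2. 3 ppages; refcounts: pp0:3 pp1:3 pp2:3
Op 4: write(P0, v2, 135). refcount(pp2)=3>1 -> COPY to pp3. 4 ppages; refcounts: pp0:3 pp1:3 pp2:2 pp3:1
Op 5: fork(P2) -> P3. 4 ppages; refcounts: pp0:4 pp1:4 pp2:3 pp3:1
Op 6: write(P3, v2, 129). refcount(pp2)=3>1 -> COPY to pp4. 5 ppages; refcounts: pp0:4 pp1:4 pp2:2 pp3:1 pp4:1
Op 7: write(P0, v1, 144). refcount(pp1)=4>1 -> COPY to pp5. 6 ppages; refcounts: pp0:4 pp1:3 pp2:2 pp3:1 pp4:1 pp5:1
Op 8: write(P3, v2, 163). refcount(pp4)=1 -> write in place. 6 ppages; refcounts: pp0:4 pp1:3 pp2:2 pp3:1 pp4:1 pp5:1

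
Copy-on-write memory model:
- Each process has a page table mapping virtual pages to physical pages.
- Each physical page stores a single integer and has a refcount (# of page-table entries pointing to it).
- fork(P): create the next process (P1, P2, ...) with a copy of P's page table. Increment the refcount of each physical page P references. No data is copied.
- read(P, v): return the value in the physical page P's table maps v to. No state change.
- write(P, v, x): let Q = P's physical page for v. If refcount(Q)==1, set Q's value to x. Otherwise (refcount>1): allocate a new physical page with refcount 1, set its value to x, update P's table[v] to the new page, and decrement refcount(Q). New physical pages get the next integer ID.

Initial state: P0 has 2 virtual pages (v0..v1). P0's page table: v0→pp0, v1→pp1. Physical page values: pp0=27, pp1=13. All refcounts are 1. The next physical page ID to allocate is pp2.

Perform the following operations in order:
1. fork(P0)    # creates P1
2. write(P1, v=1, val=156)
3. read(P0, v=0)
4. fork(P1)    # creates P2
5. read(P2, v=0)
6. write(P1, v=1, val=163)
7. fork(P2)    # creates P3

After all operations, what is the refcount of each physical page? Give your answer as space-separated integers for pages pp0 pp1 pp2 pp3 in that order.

Answer: 4 1 2 1

Derivation:
Op 1: fork(P0) -> P1. 2 ppages; refcounts: pp0:2 pp1:2
Op 2: write(P1, v1, 156). refcount(pp1)=2>1 -> COPY to pp2. 3 ppages; refcounts: pp0:2 pp1:1 pp2:1
Op 3: read(P0, v0) -> 27. No state change.
Op 4: fork(P1) -> P2. 3 ppages; refcounts: pp0:3 pp1:1 pp2:2
Op 5: read(P2, v0) -> 27. No state change.
Op 6: write(P1, v1, 163). refcount(pp2)=2>1 -> COPY to pp3. 4 ppages; refcounts: pp0:3 pp1:1 pp2:1 pp3:1
Op 7: fork(P2) -> P3. 4 ppages; refcounts: pp0:4 pp1:1 pp2:2 pp3:1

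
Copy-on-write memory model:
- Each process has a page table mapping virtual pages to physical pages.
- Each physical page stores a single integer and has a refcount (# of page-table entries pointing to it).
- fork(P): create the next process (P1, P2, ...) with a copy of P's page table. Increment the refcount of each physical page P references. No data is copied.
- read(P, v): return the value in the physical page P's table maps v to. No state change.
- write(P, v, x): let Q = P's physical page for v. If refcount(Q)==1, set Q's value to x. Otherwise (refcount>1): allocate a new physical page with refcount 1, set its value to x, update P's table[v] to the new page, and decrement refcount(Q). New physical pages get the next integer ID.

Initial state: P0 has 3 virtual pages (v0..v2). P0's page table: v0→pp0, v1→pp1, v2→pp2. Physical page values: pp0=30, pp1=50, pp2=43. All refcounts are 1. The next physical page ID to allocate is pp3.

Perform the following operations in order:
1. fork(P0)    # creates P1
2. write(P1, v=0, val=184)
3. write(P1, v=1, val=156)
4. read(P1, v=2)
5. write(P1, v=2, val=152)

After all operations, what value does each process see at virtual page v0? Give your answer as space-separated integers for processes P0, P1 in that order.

Answer: 30 184

Derivation:
Op 1: fork(P0) -> P1. 3 ppages; refcounts: pp0:2 pp1:2 pp2:2
Op 2: write(P1, v0, 184). refcount(pp0)=2>1 -> COPY to pp3. 4 ppages; refcounts: pp0:1 pp1:2 pp2:2 pp3:1
Op 3: write(P1, v1, 156). refcount(pp1)=2>1 -> COPY to pp4. 5 ppages; refcounts: pp0:1 pp1:1 pp2:2 pp3:1 pp4:1
Op 4: read(P1, v2) -> 43. No state change.
Op 5: write(P1, v2, 152). refcount(pp2)=2>1 -> COPY to pp5. 6 ppages; refcounts: pp0:1 pp1:1 pp2:1 pp3:1 pp4:1 pp5:1
P0: v0 -> pp0 = 30
P1: v0 -> pp3 = 184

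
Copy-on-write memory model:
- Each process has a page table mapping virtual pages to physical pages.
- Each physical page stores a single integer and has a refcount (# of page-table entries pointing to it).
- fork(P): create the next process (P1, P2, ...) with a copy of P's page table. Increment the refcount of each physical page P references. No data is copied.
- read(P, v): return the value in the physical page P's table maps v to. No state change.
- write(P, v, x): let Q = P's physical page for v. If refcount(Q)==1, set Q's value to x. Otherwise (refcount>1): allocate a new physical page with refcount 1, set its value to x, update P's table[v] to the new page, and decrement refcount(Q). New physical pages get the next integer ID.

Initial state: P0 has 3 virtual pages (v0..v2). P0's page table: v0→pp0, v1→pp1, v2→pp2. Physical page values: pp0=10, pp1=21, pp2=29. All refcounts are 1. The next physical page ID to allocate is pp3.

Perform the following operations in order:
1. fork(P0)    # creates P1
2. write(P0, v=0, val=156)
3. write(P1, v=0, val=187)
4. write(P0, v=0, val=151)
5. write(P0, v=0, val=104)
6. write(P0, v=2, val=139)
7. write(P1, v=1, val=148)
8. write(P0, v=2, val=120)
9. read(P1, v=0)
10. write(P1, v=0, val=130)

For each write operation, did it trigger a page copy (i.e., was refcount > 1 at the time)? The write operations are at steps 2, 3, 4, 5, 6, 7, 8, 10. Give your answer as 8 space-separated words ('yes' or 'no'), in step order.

Op 1: fork(P0) -> P1. 3 ppages; refcounts: pp0:2 pp1:2 pp2:2
Op 2: write(P0, v0, 156). refcount(pp0)=2>1 -> COPY to pp3. 4 ppages; refcounts: pp0:1 pp1:2 pp2:2 pp3:1
Op 3: write(P1, v0, 187). refcount(pp0)=1 -> write in place. 4 ppages; refcounts: pp0:1 pp1:2 pp2:2 pp3:1
Op 4: write(P0, v0, 151). refcount(pp3)=1 -> write in place. 4 ppages; refcounts: pp0:1 pp1:2 pp2:2 pp3:1
Op 5: write(P0, v0, 104). refcount(pp3)=1 -> write in place. 4 ppages; refcounts: pp0:1 pp1:2 pp2:2 pp3:1
Op 6: write(P0, v2, 139). refcount(pp2)=2>1 -> COPY to pp4. 5 ppages; refcounts: pp0:1 pp1:2 pp2:1 pp3:1 pp4:1
Op 7: write(P1, v1, 148). refcount(pp1)=2>1 -> COPY to pp5. 6 ppages; refcounts: pp0:1 pp1:1 pp2:1 pp3:1 pp4:1 pp5:1
Op 8: write(P0, v2, 120). refcount(pp4)=1 -> write in place. 6 ppages; refcounts: pp0:1 pp1:1 pp2:1 pp3:1 pp4:1 pp5:1
Op 9: read(P1, v0) -> 187. No state change.
Op 10: write(P1, v0, 130). refcount(pp0)=1 -> write in place. 6 ppages; refcounts: pp0:1 pp1:1 pp2:1 pp3:1 pp4:1 pp5:1

yes no no no yes yes no no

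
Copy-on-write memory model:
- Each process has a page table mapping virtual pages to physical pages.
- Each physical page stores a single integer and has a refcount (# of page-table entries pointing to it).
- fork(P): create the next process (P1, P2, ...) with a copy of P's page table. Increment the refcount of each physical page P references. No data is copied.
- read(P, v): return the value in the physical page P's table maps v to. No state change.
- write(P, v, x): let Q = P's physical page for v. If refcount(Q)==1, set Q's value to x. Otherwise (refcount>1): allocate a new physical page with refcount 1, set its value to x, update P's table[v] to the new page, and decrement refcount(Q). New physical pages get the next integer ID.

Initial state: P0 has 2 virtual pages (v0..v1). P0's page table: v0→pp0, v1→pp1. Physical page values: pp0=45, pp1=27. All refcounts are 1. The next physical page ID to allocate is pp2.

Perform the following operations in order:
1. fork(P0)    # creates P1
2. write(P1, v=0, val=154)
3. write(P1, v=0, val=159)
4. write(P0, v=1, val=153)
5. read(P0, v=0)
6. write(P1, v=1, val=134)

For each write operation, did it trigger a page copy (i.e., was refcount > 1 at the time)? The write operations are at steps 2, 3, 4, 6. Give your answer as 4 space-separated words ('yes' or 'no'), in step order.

Op 1: fork(P0) -> P1. 2 ppages; refcounts: pp0:2 pp1:2
Op 2: write(P1, v0, 154). refcount(pp0)=2>1 -> COPY to pp2. 3 ppages; refcounts: pp0:1 pp1:2 pp2:1
Op 3: write(P1, v0, 159). refcount(pp2)=1 -> write in place. 3 ppages; refcounts: pp0:1 pp1:2 pp2:1
Op 4: write(P0, v1, 153). refcount(pp1)=2>1 -> COPY to pp3. 4 ppages; refcounts: pp0:1 pp1:1 pp2:1 pp3:1
Op 5: read(P0, v0) -> 45. No state change.
Op 6: write(P1, v1, 134). refcount(pp1)=1 -> write in place. 4 ppages; refcounts: pp0:1 pp1:1 pp2:1 pp3:1

yes no yes no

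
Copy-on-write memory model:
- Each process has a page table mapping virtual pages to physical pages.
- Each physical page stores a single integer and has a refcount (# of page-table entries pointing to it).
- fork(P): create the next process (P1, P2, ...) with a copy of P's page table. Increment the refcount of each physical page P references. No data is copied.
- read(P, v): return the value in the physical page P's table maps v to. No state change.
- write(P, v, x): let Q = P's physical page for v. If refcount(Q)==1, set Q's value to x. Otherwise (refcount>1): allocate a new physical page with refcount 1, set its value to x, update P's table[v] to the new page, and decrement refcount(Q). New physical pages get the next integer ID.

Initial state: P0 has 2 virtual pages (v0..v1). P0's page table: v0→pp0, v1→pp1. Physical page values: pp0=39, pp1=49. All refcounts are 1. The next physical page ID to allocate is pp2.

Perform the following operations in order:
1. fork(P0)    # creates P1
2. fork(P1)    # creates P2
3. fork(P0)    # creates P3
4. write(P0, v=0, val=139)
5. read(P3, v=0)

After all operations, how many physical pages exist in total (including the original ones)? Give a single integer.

Op 1: fork(P0) -> P1. 2 ppages; refcounts: pp0:2 pp1:2
Op 2: fork(P1) -> P2. 2 ppages; refcounts: pp0:3 pp1:3
Op 3: fork(P0) -> P3. 2 ppages; refcounts: pp0:4 pp1:4
Op 4: write(P0, v0, 139). refcount(pp0)=4>1 -> COPY to pp2. 3 ppages; refcounts: pp0:3 pp1:4 pp2:1
Op 5: read(P3, v0) -> 39. No state change.

Answer: 3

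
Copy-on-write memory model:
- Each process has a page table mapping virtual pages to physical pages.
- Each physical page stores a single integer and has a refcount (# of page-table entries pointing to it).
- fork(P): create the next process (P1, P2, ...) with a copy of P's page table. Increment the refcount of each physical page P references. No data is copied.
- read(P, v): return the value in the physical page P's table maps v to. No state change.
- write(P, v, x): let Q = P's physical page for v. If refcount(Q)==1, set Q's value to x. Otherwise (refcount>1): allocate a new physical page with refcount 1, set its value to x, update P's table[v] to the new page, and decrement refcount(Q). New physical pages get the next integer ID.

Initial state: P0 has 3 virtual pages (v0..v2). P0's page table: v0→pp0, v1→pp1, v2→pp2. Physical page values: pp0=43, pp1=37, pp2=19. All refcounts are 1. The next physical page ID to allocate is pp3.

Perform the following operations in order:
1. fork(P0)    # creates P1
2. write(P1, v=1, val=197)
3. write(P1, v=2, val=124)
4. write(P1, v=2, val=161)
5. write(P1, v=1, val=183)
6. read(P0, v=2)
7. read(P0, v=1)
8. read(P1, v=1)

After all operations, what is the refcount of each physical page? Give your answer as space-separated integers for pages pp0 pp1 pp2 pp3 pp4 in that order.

Answer: 2 1 1 1 1

Derivation:
Op 1: fork(P0) -> P1. 3 ppages; refcounts: pp0:2 pp1:2 pp2:2
Op 2: write(P1, v1, 197). refcount(pp1)=2>1 -> COPY to pp3. 4 ppages; refcounts: pp0:2 pp1:1 pp2:2 pp3:1
Op 3: write(P1, v2, 124). refcount(pp2)=2>1 -> COPY to pp4. 5 ppages; refcounts: pp0:2 pp1:1 pp2:1 pp3:1 pp4:1
Op 4: write(P1, v2, 161). refcount(pp4)=1 -> write in place. 5 ppages; refcounts: pp0:2 pp1:1 pp2:1 pp3:1 pp4:1
Op 5: write(P1, v1, 183). refcount(pp3)=1 -> write in place. 5 ppages; refcounts: pp0:2 pp1:1 pp2:1 pp3:1 pp4:1
Op 6: read(P0, v2) -> 19. No state change.
Op 7: read(P0, v1) -> 37. No state change.
Op 8: read(P1, v1) -> 183. No state change.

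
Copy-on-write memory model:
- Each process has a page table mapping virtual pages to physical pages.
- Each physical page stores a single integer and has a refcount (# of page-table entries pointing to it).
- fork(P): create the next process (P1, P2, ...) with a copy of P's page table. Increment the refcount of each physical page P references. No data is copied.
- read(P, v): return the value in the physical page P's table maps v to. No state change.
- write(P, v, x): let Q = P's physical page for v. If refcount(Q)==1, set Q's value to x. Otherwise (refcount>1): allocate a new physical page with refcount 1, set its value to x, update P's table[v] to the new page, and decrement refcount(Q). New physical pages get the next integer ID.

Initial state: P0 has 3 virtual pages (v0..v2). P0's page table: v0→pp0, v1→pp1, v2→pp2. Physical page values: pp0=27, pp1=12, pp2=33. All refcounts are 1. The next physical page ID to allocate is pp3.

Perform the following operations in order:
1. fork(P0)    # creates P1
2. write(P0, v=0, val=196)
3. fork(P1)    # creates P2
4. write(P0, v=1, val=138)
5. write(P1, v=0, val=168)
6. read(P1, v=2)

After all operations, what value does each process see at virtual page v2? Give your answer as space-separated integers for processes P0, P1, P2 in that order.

Op 1: fork(P0) -> P1. 3 ppages; refcounts: pp0:2 pp1:2 pp2:2
Op 2: write(P0, v0, 196). refcount(pp0)=2>1 -> COPY to pp3. 4 ppages; refcounts: pp0:1 pp1:2 pp2:2 pp3:1
Op 3: fork(P1) -> P2. 4 ppages; refcounts: pp0:2 pp1:3 pp2:3 pp3:1
Op 4: write(P0, v1, 138). refcount(pp1)=3>1 -> COPY to pp4. 5 ppages; refcounts: pp0:2 pp1:2 pp2:3 pp3:1 pp4:1
Op 5: write(P1, v0, 168). refcount(pp0)=2>1 -> COPY to pp5. 6 ppages; refcounts: pp0:1 pp1:2 pp2:3 pp3:1 pp4:1 pp5:1
Op 6: read(P1, v2) -> 33. No state change.
P0: v2 -> pp2 = 33
P1: v2 -> pp2 = 33
P2: v2 -> pp2 = 33

Answer: 33 33 33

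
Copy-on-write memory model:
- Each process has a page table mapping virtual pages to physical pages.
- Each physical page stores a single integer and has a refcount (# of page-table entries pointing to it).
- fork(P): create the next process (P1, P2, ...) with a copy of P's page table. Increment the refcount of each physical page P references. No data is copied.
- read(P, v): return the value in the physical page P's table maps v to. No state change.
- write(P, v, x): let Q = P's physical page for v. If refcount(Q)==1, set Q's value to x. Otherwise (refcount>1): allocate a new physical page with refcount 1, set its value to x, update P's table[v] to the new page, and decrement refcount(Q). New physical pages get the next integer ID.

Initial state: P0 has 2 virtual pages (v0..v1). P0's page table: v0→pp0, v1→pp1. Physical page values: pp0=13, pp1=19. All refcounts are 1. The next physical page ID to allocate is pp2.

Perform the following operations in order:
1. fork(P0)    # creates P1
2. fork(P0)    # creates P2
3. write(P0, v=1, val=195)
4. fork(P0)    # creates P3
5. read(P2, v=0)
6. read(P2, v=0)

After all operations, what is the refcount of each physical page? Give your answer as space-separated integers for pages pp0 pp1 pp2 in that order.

Op 1: fork(P0) -> P1. 2 ppages; refcounts: pp0:2 pp1:2
Op 2: fork(P0) -> P2. 2 ppages; refcounts: pp0:3 pp1:3
Op 3: write(P0, v1, 195). refcount(pp1)=3>1 -> COPY to pp2. 3 ppages; refcounts: pp0:3 pp1:2 pp2:1
Op 4: fork(P0) -> P3. 3 ppages; refcounts: pp0:4 pp1:2 pp2:2
Op 5: read(P2, v0) -> 13. No state change.
Op 6: read(P2, v0) -> 13. No state change.

Answer: 4 2 2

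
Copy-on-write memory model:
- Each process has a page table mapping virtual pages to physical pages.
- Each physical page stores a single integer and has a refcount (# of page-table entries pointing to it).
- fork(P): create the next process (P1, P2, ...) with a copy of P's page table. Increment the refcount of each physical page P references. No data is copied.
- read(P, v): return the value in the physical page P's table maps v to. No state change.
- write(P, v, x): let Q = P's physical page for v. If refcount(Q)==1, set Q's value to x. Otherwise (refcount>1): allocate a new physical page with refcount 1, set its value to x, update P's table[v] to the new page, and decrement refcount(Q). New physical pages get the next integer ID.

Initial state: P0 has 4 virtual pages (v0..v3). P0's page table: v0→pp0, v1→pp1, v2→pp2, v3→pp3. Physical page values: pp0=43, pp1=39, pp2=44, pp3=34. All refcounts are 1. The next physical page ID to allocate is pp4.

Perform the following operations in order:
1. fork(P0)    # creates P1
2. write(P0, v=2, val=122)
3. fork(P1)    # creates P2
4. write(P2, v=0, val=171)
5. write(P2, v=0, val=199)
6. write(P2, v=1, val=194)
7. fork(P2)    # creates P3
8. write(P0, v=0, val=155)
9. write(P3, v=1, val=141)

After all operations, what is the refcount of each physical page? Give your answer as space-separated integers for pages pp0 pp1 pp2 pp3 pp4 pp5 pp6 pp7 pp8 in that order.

Op 1: fork(P0) -> P1. 4 ppages; refcounts: pp0:2 pp1:2 pp2:2 pp3:2
Op 2: write(P0, v2, 122). refcount(pp2)=2>1 -> COPY to pp4. 5 ppages; refcounts: pp0:2 pp1:2 pp2:1 pp3:2 pp4:1
Op 3: fork(P1) -> P2. 5 ppages; refcounts: pp0:3 pp1:3 pp2:2 pp3:3 pp4:1
Op 4: write(P2, v0, 171). refcount(pp0)=3>1 -> COPY to pp5. 6 ppages; refcounts: pp0:2 pp1:3 pp2:2 pp3:3 pp4:1 pp5:1
Op 5: write(P2, v0, 199). refcount(pp5)=1 -> write in place. 6 ppages; refcounts: pp0:2 pp1:3 pp2:2 pp3:3 pp4:1 pp5:1
Op 6: write(P2, v1, 194). refcount(pp1)=3>1 -> COPY to pp6. 7 ppages; refcounts: pp0:2 pp1:2 pp2:2 pp3:3 pp4:1 pp5:1 pp6:1
Op 7: fork(P2) -> P3. 7 ppages; refcounts: pp0:2 pp1:2 pp2:3 pp3:4 pp4:1 pp5:2 pp6:2
Op 8: write(P0, v0, 155). refcount(pp0)=2>1 -> COPY to pp7. 8 ppages; refcounts: pp0:1 pp1:2 pp2:3 pp3:4 pp4:1 pp5:2 pp6:2 pp7:1
Op 9: write(P3, v1, 141). refcount(pp6)=2>1 -> COPY to pp8. 9 ppages; refcounts: pp0:1 pp1:2 pp2:3 pp3:4 pp4:1 pp5:2 pp6:1 pp7:1 pp8:1

Answer: 1 2 3 4 1 2 1 1 1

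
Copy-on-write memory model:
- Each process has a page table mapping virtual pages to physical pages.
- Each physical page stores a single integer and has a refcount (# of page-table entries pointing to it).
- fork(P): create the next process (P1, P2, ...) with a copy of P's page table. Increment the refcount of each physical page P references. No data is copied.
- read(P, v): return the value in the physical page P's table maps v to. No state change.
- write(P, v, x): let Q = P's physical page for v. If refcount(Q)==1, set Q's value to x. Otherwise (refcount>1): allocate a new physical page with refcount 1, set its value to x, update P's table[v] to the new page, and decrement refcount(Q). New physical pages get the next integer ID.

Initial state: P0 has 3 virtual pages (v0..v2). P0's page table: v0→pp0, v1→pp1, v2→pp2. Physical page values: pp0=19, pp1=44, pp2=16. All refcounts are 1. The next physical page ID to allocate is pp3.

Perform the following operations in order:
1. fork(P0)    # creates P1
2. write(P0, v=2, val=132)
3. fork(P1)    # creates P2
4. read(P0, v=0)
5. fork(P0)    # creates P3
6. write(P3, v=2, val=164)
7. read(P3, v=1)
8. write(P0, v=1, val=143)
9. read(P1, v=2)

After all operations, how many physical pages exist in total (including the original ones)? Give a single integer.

Op 1: fork(P0) -> P1. 3 ppages; refcounts: pp0:2 pp1:2 pp2:2
Op 2: write(P0, v2, 132). refcount(pp2)=2>1 -> COPY to pp3. 4 ppages; refcounts: pp0:2 pp1:2 pp2:1 pp3:1
Op 3: fork(P1) -> P2. 4 ppages; refcounts: pp0:3 pp1:3 pp2:2 pp3:1
Op 4: read(P0, v0) -> 19. No state change.
Op 5: fork(P0) -> P3. 4 ppages; refcounts: pp0:4 pp1:4 pp2:2 pp3:2
Op 6: write(P3, v2, 164). refcount(pp3)=2>1 -> COPY to pp4. 5 ppages; refcounts: pp0:4 pp1:4 pp2:2 pp3:1 pp4:1
Op 7: read(P3, v1) -> 44. No state change.
Op 8: write(P0, v1, 143). refcount(pp1)=4>1 -> COPY to pp5. 6 ppages; refcounts: pp0:4 pp1:3 pp2:2 pp3:1 pp4:1 pp5:1
Op 9: read(P1, v2) -> 16. No state change.

Answer: 6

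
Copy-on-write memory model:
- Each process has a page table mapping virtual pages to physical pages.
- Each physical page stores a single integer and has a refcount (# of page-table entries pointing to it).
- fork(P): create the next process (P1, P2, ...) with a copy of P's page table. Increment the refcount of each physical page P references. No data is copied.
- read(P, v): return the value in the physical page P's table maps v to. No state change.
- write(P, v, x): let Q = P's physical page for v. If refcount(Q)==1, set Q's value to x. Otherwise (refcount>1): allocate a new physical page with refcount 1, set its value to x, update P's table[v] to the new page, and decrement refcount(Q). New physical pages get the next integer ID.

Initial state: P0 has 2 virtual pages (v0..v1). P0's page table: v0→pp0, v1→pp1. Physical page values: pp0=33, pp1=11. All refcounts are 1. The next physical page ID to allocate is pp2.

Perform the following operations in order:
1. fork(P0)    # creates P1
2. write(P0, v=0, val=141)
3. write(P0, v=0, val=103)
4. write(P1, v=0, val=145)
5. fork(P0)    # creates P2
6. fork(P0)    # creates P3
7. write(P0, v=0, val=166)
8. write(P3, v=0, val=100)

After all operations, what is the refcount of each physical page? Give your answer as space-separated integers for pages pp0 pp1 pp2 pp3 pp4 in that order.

Op 1: fork(P0) -> P1. 2 ppages; refcounts: pp0:2 pp1:2
Op 2: write(P0, v0, 141). refcount(pp0)=2>1 -> COPY to pp2. 3 ppages; refcounts: pp0:1 pp1:2 pp2:1
Op 3: write(P0, v0, 103). refcount(pp2)=1 -> write in place. 3 ppages; refcounts: pp0:1 pp1:2 pp2:1
Op 4: write(P1, v0, 145). refcount(pp0)=1 -> write in place. 3 ppages; refcounts: pp0:1 pp1:2 pp2:1
Op 5: fork(P0) -> P2. 3 ppages; refcounts: pp0:1 pp1:3 pp2:2
Op 6: fork(P0) -> P3. 3 ppages; refcounts: pp0:1 pp1:4 pp2:3
Op 7: write(P0, v0, 166). refcount(pp2)=3>1 -> COPY to pp3. 4 ppages; refcounts: pp0:1 pp1:4 pp2:2 pp3:1
Op 8: write(P3, v0, 100). refcount(pp2)=2>1 -> COPY to pp4. 5 ppages; refcounts: pp0:1 pp1:4 pp2:1 pp3:1 pp4:1

Answer: 1 4 1 1 1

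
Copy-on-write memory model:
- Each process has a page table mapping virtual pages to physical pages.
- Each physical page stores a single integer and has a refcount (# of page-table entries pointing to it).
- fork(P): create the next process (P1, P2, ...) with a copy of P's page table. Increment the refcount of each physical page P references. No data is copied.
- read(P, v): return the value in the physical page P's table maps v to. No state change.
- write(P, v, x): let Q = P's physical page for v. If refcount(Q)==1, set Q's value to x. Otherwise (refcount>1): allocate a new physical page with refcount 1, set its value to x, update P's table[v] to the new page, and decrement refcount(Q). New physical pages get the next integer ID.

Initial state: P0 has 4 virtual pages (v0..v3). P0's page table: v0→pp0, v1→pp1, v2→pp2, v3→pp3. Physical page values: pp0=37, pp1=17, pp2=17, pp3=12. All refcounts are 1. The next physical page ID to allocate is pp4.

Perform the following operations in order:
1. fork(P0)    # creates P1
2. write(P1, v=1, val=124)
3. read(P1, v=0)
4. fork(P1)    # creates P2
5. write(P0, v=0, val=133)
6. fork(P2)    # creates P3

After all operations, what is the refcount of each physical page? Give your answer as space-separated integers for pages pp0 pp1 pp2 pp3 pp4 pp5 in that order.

Answer: 3 1 4 4 3 1

Derivation:
Op 1: fork(P0) -> P1. 4 ppages; refcounts: pp0:2 pp1:2 pp2:2 pp3:2
Op 2: write(P1, v1, 124). refcount(pp1)=2>1 -> COPY to pp4. 5 ppages; refcounts: pp0:2 pp1:1 pp2:2 pp3:2 pp4:1
Op 3: read(P1, v0) -> 37. No state change.
Op 4: fork(P1) -> P2. 5 ppages; refcounts: pp0:3 pp1:1 pp2:3 pp3:3 pp4:2
Op 5: write(P0, v0, 133). refcount(pp0)=3>1 -> COPY to pp5. 6 ppages; refcounts: pp0:2 pp1:1 pp2:3 pp3:3 pp4:2 pp5:1
Op 6: fork(P2) -> P3. 6 ppages; refcounts: pp0:3 pp1:1 pp2:4 pp3:4 pp4:3 pp5:1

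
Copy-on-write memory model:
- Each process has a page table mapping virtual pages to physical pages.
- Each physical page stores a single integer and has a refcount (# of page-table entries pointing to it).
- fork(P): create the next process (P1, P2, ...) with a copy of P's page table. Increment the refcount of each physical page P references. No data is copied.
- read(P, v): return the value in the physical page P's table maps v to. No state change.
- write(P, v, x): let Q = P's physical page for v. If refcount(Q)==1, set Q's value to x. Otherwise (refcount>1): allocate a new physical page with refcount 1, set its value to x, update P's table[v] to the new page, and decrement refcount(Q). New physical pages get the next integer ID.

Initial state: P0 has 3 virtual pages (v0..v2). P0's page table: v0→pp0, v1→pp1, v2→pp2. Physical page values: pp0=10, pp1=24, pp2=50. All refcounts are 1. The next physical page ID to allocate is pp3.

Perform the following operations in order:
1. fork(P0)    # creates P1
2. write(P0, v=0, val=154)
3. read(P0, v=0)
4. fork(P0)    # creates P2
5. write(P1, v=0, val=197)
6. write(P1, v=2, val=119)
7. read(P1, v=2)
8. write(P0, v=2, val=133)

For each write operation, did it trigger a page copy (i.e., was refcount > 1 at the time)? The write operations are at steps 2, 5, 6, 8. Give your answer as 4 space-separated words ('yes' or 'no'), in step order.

Op 1: fork(P0) -> P1. 3 ppages; refcounts: pp0:2 pp1:2 pp2:2
Op 2: write(P0, v0, 154). refcount(pp0)=2>1 -> COPY to pp3. 4 ppages; refcounts: pp0:1 pp1:2 pp2:2 pp3:1
Op 3: read(P0, v0) -> 154. No state change.
Op 4: fork(P0) -> P2. 4 ppages; refcounts: pp0:1 pp1:3 pp2:3 pp3:2
Op 5: write(P1, v0, 197). refcount(pp0)=1 -> write in place. 4 ppages; refcounts: pp0:1 pp1:3 pp2:3 pp3:2
Op 6: write(P1, v2, 119). refcount(pp2)=3>1 -> COPY to pp4. 5 ppages; refcounts: pp0:1 pp1:3 pp2:2 pp3:2 pp4:1
Op 7: read(P1, v2) -> 119. No state change.
Op 8: write(P0, v2, 133). refcount(pp2)=2>1 -> COPY to pp5. 6 ppages; refcounts: pp0:1 pp1:3 pp2:1 pp3:2 pp4:1 pp5:1

yes no yes yes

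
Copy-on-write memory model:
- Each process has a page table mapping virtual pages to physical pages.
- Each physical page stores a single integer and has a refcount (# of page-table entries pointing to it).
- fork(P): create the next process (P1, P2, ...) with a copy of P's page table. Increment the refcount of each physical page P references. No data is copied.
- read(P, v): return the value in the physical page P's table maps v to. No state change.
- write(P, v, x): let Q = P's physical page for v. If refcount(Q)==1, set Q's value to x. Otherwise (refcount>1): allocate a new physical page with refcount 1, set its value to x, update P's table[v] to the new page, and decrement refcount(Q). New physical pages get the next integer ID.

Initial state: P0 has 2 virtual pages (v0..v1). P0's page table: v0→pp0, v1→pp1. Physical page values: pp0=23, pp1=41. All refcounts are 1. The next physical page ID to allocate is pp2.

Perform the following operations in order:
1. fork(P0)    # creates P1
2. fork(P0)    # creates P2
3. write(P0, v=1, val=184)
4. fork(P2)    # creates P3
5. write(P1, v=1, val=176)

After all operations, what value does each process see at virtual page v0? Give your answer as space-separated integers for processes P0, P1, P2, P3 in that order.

Answer: 23 23 23 23

Derivation:
Op 1: fork(P0) -> P1. 2 ppages; refcounts: pp0:2 pp1:2
Op 2: fork(P0) -> P2. 2 ppages; refcounts: pp0:3 pp1:3
Op 3: write(P0, v1, 184). refcount(pp1)=3>1 -> COPY to pp2. 3 ppages; refcounts: pp0:3 pp1:2 pp2:1
Op 4: fork(P2) -> P3. 3 ppages; refcounts: pp0:4 pp1:3 pp2:1
Op 5: write(P1, v1, 176). refcount(pp1)=3>1 -> COPY to pp3. 4 ppages; refcounts: pp0:4 pp1:2 pp2:1 pp3:1
P0: v0 -> pp0 = 23
P1: v0 -> pp0 = 23
P2: v0 -> pp0 = 23
P3: v0 -> pp0 = 23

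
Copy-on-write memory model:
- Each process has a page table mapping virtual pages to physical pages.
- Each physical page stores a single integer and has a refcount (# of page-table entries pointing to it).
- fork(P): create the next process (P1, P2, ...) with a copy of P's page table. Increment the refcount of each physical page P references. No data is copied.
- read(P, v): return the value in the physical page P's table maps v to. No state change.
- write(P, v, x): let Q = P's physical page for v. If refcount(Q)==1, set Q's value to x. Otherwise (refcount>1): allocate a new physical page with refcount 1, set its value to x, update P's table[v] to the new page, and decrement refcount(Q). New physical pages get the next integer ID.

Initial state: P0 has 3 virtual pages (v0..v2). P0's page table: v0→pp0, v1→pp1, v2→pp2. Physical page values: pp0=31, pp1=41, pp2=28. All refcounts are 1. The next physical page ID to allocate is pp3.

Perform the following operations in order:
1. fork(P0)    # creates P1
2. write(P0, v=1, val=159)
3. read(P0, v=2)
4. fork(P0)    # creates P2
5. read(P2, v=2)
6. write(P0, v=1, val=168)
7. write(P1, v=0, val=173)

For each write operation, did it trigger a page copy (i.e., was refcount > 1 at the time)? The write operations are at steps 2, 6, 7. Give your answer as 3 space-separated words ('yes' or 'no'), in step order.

Op 1: fork(P0) -> P1. 3 ppages; refcounts: pp0:2 pp1:2 pp2:2
Op 2: write(P0, v1, 159). refcount(pp1)=2>1 -> COPY to pp3. 4 ppages; refcounts: pp0:2 pp1:1 pp2:2 pp3:1
Op 3: read(P0, v2) -> 28. No state change.
Op 4: fork(P0) -> P2. 4 ppages; refcounts: pp0:3 pp1:1 pp2:3 pp3:2
Op 5: read(P2, v2) -> 28. No state change.
Op 6: write(P0, v1, 168). refcount(pp3)=2>1 -> COPY to pp4. 5 ppages; refcounts: pp0:3 pp1:1 pp2:3 pp3:1 pp4:1
Op 7: write(P1, v0, 173). refcount(pp0)=3>1 -> COPY to pp5. 6 ppages; refcounts: pp0:2 pp1:1 pp2:3 pp3:1 pp4:1 pp5:1

yes yes yes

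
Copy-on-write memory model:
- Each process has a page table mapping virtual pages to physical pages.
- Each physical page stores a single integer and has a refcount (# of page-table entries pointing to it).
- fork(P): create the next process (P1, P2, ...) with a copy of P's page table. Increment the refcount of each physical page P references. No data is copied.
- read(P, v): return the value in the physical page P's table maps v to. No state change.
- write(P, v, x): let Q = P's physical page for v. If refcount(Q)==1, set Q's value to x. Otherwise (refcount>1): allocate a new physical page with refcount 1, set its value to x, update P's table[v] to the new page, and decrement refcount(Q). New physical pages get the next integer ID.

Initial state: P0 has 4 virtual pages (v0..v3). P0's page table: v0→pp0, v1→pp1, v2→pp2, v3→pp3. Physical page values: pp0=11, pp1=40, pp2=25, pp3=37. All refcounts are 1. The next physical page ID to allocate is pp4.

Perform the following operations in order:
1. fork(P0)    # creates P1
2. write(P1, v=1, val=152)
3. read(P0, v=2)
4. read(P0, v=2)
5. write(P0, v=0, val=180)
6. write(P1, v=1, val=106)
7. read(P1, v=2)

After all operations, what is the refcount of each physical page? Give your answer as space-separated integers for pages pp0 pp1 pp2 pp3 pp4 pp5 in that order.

Answer: 1 1 2 2 1 1

Derivation:
Op 1: fork(P0) -> P1. 4 ppages; refcounts: pp0:2 pp1:2 pp2:2 pp3:2
Op 2: write(P1, v1, 152). refcount(pp1)=2>1 -> COPY to pp4. 5 ppages; refcounts: pp0:2 pp1:1 pp2:2 pp3:2 pp4:1
Op 3: read(P0, v2) -> 25. No state change.
Op 4: read(P0, v2) -> 25. No state change.
Op 5: write(P0, v0, 180). refcount(pp0)=2>1 -> COPY to pp5. 6 ppages; refcounts: pp0:1 pp1:1 pp2:2 pp3:2 pp4:1 pp5:1
Op 6: write(P1, v1, 106). refcount(pp4)=1 -> write in place. 6 ppages; refcounts: pp0:1 pp1:1 pp2:2 pp3:2 pp4:1 pp5:1
Op 7: read(P1, v2) -> 25. No state change.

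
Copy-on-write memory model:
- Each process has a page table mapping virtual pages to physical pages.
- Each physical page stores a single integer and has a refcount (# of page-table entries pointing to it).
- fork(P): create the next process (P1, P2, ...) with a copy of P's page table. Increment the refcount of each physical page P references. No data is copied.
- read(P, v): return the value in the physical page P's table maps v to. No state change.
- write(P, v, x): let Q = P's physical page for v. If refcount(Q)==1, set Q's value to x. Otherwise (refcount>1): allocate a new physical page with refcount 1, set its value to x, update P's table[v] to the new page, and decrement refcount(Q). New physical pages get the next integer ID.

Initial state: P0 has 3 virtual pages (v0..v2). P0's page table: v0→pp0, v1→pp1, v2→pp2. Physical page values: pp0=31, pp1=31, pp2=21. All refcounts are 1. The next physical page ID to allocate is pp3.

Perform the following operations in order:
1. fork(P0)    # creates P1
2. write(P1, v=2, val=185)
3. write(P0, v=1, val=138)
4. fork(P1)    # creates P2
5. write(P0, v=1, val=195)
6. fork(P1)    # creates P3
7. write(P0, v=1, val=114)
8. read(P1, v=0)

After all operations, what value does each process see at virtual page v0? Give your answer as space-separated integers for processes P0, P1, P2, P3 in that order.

Op 1: fork(P0) -> P1. 3 ppages; refcounts: pp0:2 pp1:2 pp2:2
Op 2: write(P1, v2, 185). refcount(pp2)=2>1 -> COPY to pp3. 4 ppages; refcounts: pp0:2 pp1:2 pp2:1 pp3:1
Op 3: write(P0, v1, 138). refcount(pp1)=2>1 -> COPY to pp4. 5 ppages; refcounts: pp0:2 pp1:1 pp2:1 pp3:1 pp4:1
Op 4: fork(P1) -> P2. 5 ppages; refcounts: pp0:3 pp1:2 pp2:1 pp3:2 pp4:1
Op 5: write(P0, v1, 195). refcount(pp4)=1 -> write in place. 5 ppages; refcounts: pp0:3 pp1:2 pp2:1 pp3:2 pp4:1
Op 6: fork(P1) -> P3. 5 ppages; refcounts: pp0:4 pp1:3 pp2:1 pp3:3 pp4:1
Op 7: write(P0, v1, 114). refcount(pp4)=1 -> write in place. 5 ppages; refcounts: pp0:4 pp1:3 pp2:1 pp3:3 pp4:1
Op 8: read(P1, v0) -> 31. No state change.
P0: v0 -> pp0 = 31
P1: v0 -> pp0 = 31
P2: v0 -> pp0 = 31
P3: v0 -> pp0 = 31

Answer: 31 31 31 31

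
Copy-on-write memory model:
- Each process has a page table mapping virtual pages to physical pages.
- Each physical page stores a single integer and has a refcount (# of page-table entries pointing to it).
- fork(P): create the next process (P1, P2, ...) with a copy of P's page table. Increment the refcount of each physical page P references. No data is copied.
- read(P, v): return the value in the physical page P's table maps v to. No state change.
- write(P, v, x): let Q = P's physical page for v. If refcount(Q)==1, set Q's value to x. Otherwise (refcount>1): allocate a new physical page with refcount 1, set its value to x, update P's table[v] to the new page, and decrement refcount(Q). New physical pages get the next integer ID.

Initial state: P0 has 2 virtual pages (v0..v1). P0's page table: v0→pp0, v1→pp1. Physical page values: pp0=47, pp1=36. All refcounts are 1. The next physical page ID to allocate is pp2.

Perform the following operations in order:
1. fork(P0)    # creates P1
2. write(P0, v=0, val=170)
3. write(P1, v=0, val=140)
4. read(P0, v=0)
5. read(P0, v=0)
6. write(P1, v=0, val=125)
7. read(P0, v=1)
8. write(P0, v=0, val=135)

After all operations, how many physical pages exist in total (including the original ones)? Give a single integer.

Op 1: fork(P0) -> P1. 2 ppages; refcounts: pp0:2 pp1:2
Op 2: write(P0, v0, 170). refcount(pp0)=2>1 -> COPY to pp2. 3 ppages; refcounts: pp0:1 pp1:2 pp2:1
Op 3: write(P1, v0, 140). refcount(pp0)=1 -> write in place. 3 ppages; refcounts: pp0:1 pp1:2 pp2:1
Op 4: read(P0, v0) -> 170. No state change.
Op 5: read(P0, v0) -> 170. No state change.
Op 6: write(P1, v0, 125). refcount(pp0)=1 -> write in place. 3 ppages; refcounts: pp0:1 pp1:2 pp2:1
Op 7: read(P0, v1) -> 36. No state change.
Op 8: write(P0, v0, 135). refcount(pp2)=1 -> write in place. 3 ppages; refcounts: pp0:1 pp1:2 pp2:1

Answer: 3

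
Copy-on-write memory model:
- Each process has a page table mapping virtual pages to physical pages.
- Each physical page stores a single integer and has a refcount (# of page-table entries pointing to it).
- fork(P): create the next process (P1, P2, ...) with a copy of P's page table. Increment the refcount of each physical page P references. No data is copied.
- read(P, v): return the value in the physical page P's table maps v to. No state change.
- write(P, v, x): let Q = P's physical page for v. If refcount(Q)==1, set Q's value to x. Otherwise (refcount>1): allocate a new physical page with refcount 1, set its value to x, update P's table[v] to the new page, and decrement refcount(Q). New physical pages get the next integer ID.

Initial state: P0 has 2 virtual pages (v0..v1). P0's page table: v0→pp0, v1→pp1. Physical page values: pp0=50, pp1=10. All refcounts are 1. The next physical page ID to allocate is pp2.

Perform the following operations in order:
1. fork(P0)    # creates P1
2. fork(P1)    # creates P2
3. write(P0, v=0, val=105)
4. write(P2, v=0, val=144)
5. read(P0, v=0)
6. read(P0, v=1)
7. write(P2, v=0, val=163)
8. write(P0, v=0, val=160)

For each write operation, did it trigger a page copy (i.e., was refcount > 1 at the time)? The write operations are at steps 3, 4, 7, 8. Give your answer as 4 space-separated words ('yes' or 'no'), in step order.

Op 1: fork(P0) -> P1. 2 ppages; refcounts: pp0:2 pp1:2
Op 2: fork(P1) -> P2. 2 ppages; refcounts: pp0:3 pp1:3
Op 3: write(P0, v0, 105). refcount(pp0)=3>1 -> COPY to pp2. 3 ppages; refcounts: pp0:2 pp1:3 pp2:1
Op 4: write(P2, v0, 144). refcount(pp0)=2>1 -> COPY to pp3. 4 ppages; refcounts: pp0:1 pp1:3 pp2:1 pp3:1
Op 5: read(P0, v0) -> 105. No state change.
Op 6: read(P0, v1) -> 10. No state change.
Op 7: write(P2, v0, 163). refcount(pp3)=1 -> write in place. 4 ppages; refcounts: pp0:1 pp1:3 pp2:1 pp3:1
Op 8: write(P0, v0, 160). refcount(pp2)=1 -> write in place. 4 ppages; refcounts: pp0:1 pp1:3 pp2:1 pp3:1

yes yes no no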